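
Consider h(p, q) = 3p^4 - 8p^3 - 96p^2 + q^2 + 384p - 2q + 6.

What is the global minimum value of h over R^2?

-1787

h(p,q) separates as A(p) + B(q) + 6, so its minimum is min A + min B + 6.
A'(p) = 12(p - 4)(p - 2)(p + 4) vanishes at p ∈ {-4, 2, 4}; B'(q) = 2q - 2 vanishes at q ∈ {1}.
Local minima of A (where A''>0): A(-4)=-1792, A(4)=256. Local minima of B: B(1)=-1.
So the global minimum of h is A(-4) + B(1) + 6 = -1792 − 1 + 6 = -1787, attained at (-4, 1).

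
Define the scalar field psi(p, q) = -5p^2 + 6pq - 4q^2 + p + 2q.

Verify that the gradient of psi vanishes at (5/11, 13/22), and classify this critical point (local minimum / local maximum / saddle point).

∇psi = (-10p + 6q + 1, 6p - 8q + 2); substituting (5/11, 13/22) gives ∇psi = (0, 0), so (5/11, 13/22) is indeed a critical point.
The Hessian of psi is constant: H = [[-10, 6], [6, -8]].
det(H) = (-10)·(-8) − 6² = 44.
det(H) > 0 and tr(H) = -18 < 0, so H is negative definite and the point is a local maximum.

local maximum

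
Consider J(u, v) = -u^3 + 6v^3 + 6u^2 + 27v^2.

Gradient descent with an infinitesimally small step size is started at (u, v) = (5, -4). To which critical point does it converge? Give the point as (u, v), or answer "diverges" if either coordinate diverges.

J is separable, so gradient descent decouples: u follows -∂J/∂u, v follows -∂J/∂v.
∂J/∂u = -3u(u - 4); at u=5 this is -15, so u increases.
∂J/∂v = 18v(v + 3); at v=-4 this is 72, so v decreases.
The u-coordinate has no critical point in that direction and runs off to infinity.

diverges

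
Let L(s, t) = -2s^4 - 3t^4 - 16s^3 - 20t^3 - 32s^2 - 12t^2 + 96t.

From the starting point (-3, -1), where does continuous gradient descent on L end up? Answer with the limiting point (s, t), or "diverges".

(-2, -2)

L is separable, so gradient descent decouples: s follows -∂L/∂s, t follows -∂L/∂t.
∂L/∂s = -8s(s + 2)(s + 4); at s=-3 this is -24, so s increases.
∂L/∂t = -12(t - 1)(t + 2)(t + 4); at t=-1 this is 72, so t decreases.
s converges to its nearest critical value -2 (a local min of the s-part); t converges to -2. The iterate converges to (-2, -2).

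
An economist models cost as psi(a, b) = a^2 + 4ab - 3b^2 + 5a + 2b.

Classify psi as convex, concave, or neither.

psi is quadratic, so its Hessian is the constant matrix H = [[2, 4], [4, -6]].
det(H) = -28, tr(H) = -4.
det(H) < 0, so H is indefinite: neither convex nor concave.

neither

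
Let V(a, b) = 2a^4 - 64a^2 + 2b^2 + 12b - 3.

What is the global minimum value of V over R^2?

-533

V(a,b) separates as P(a) + Q(b) − 3, so its minimum is min P + min Q − 3.
P'(a) = 8a(a - 4)(a + 4) vanishes at a ∈ {-4, 0, 4}; Q'(b) = 4b + 12 vanishes at b ∈ {-3}.
Local minima of P (where P''>0): P(-4)=-512, P(4)=-512. Local minima of Q: Q(-3)=-18.
So the global minimum of V is P(-4) + Q(-3) − 3 = -512 − 18 − 3 = -533, attained at (-4, -3).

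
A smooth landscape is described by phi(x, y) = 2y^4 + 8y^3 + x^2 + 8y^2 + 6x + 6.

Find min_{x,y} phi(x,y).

phi(x,y) separates as P(x) + Q(y) + 6, so its minimum is min P + min Q + 6.
P'(x) = 2x + 6 vanishes at x ∈ {-3}; Q'(y) = 8y(y + 1)(y + 2) vanishes at y ∈ {-2, -1, 0}.
Local minima of P (where P''>0): P(-3)=-9. Local minima of Q: Q(-2)=0, Q(0)=0.
So the global minimum of phi is P(-3) + Q(-2) + 6 = -9 + 0 + 6 = -3, attained at (-3, -2).

-3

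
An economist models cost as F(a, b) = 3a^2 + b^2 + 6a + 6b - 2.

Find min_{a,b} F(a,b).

F(a,b) separates as P(a) + Q(b) − 2, so its minimum is min P + min Q − 2.
P'(a) = 6a + 6 vanishes at a ∈ {-1}; Q'(b) = 2b + 6 vanishes at b ∈ {-3}.
Local minima of P (where P''>0): P(-1)=-3. Local minima of Q: Q(-3)=-9.
So the global minimum of F is P(-1) + Q(-3) − 2 = -3 − 9 − 2 = -14, attained at (-1, -3).

-14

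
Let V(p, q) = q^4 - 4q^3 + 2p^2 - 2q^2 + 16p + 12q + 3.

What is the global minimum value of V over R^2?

V(p,q) separates as A(p) + B(q) + 3, so its minimum is min A + min B + 3.
A'(p) = 4p + 16 vanishes at p ∈ {-4}; B'(q) = 4(q - 3)(q - 1)(q + 1) vanishes at q ∈ {-1, 1, 3}.
Local minima of A (where A''>0): A(-4)=-32. Local minima of B: B(-1)=-9, B(3)=-9.
So the global minimum of V is A(-4) + B(-1) + 3 = -32 − 9 + 3 = -38, attained at (-4, -1).

-38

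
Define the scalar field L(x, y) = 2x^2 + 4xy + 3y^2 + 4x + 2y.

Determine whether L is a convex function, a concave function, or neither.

L is quadratic, so its Hessian is the constant matrix H = [[4, 4], [4, 6]].
det(H) = 8, tr(H) = 10.
det(H) > 0 and tr(H) > 0, so H is positive definite everywhere: convex.

convex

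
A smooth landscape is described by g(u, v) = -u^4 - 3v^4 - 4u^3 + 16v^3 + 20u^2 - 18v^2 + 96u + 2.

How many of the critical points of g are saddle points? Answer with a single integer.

4

g separates as a function of u plus a function of v, so ∇g=0 decouples.
∂g/∂u = -4(u - 3)(u + 2)(u + 4) = 0 at u ∈ {-4, -2, 3}; ∂g/∂v = -12v(v - 3)(v - 1) = 0 at v ∈ {0, 1, 3}.
The Hessian is diagonal: diag(g_uu, g_vv). Second derivatives: g_uu(-4)=-56, g_uu(-2)=40, g_uu(3)=-140; g_vv(0)=-36, g_vv(1)=24, g_vv(3)=-72.
Saddle points occur where the two diagonal entries have opposite signs: (-4, 1), (-2, 0), (-2, 3), (3, 1). Count: 4.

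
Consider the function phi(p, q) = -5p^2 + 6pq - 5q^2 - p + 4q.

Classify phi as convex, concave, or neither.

phi is quadratic, so its Hessian is the constant matrix H = [[-10, 6], [6, -10]].
det(H) = 64, tr(H) = -20.
det(H) > 0 and tr(H) < 0, so H is negative definite everywhere: concave.

concave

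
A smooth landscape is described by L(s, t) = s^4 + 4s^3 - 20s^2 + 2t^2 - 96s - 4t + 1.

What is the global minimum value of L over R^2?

-280

L(s,t) separates as P(s) + Q(t) + 1, so its minimum is min P + min Q + 1.
P'(s) = 4(s - 3)(s + 2)(s + 4) vanishes at s ∈ {-4, -2, 3}; Q'(t) = 4(t - 1) vanishes at t ∈ {1}.
Local minima of P (where P''>0): P(-4)=64, P(3)=-279. Local minima of Q: Q(1)=-2.
So the global minimum of L is P(3) + Q(1) + 1 = -279 − 2 + 1 = -280, attained at (3, 1).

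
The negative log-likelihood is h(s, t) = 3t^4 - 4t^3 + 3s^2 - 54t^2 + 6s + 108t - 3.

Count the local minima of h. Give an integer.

2

h separates as a function of s plus a function of t, so ∇h=0 decouples.
∂h/∂s = 6(s + 1) = 0 at s ∈ {-1}; ∂h/∂t = 12(t - 3)(t - 1)(t + 3) = 0 at t ∈ {-3, 1, 3}.
The Hessian is diagonal: diag(h_ss, h_tt). Second derivatives: h_ss(-1)=6; h_tt(-3)=288, h_tt(1)=-96, h_tt(3)=144.
Local minima occur where both diagonal entries positive: (-1, -3), (-1, 3). Count: 2.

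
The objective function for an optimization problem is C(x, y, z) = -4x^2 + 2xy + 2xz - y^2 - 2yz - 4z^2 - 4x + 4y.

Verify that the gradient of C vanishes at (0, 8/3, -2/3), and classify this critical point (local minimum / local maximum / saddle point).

∇C = (-8x + 2y + 2z - 4, 2x - 2y - 2z + 4, 2x - 2y - 8z); substituting (0, 8/3, -2/3) gives ∇C = (0, 0, 0), so (0, 8/3, -2/3) is indeed a critical point.
The Hessian is constant: H = [[-8, 2, 2], [2, -2, -2], [2, -2, -8]].
Leading principal minors: Δ₁ = -8, Δ₂ = 12, Δ₃ = -72.
The minors alternate sign starting negative (−, +, −), so H is negative definite: a local maximum.

local maximum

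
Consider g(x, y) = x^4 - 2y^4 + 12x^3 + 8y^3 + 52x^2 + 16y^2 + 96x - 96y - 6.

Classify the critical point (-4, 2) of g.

local minimum

The mixed partial ∂²g/∂x∂y is 0, so the Hessian at any point is diag(g_xx, g_yy) = diag(4(3x^2 + 18x + 26), 8(-3y^2 + 6y + 4)).
At (-4, 2): H = diag(8, 32).
Both eigenvalues are positive, so H is positive definite: a local minimum.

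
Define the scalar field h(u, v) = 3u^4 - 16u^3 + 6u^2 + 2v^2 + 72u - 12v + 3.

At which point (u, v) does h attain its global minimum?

(-1, 3)

h(u,v) separates as P(u) + Q(v) + 3, so its minimum is min P + min Q + 3.
P'(u) = 12(u - 3)(u - 2)(u + 1) vanishes at u ∈ {-1, 2, 3}; Q'(v) = 4v - 12 vanishes at v ∈ {3}.
Local minima of P (where P''>0): P(-1)=-47, P(3)=81. Local minima of Q: Q(3)=-18.
So the global minimum of h is P(-1) + Q(3) + 3 = -47 − 18 + 3 = -62, attained at (-1, 3).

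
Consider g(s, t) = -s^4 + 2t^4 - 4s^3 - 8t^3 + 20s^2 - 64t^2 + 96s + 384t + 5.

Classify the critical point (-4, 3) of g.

local maximum

The mixed partial ∂²g/∂s∂t is 0, so the Hessian at any point is diag(g_ss, g_tt) = diag(4(-3s^2 - 6s + 10), 8(3t^2 - 6t - 16)).
At (-4, 3): H = diag(-56, -56).
Both eigenvalues are negative, so H is negative definite: a local maximum.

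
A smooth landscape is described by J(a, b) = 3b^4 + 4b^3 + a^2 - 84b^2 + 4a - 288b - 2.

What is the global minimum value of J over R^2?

-1478

J(a,b) separates as P(a) + Q(b) − 2, so its minimum is min P + min Q − 2.
P'(a) = 2a + 4 vanishes at a ∈ {-2}; Q'(b) = 12(b - 4)(b + 2)(b + 3) vanishes at b ∈ {-3, -2, 4}.
Local minima of P (where P''>0): P(-2)=-4. Local minima of Q: Q(-3)=243, Q(4)=-1472.
So the global minimum of J is P(-2) + Q(4) − 2 = -4 − 1472 − 2 = -1478, attained at (-2, 4).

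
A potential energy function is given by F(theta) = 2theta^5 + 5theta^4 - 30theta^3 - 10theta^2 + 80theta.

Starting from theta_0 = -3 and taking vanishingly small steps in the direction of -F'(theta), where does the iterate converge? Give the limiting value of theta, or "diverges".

-1

F'(theta) = 10(theta - 2)(theta - 1)(theta + 1)(theta + 4), so F'(-3) = -400.
Gradient descent moves in the -F' direction, i.e. theta is increasing.
The nearest critical point in that direction is theta = -1, where F'' = 180 > 0 (a local minimum). The iterate converges there.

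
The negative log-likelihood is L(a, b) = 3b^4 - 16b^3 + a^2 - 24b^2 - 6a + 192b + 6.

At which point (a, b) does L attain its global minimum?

(3, -2)

L(a,b) separates as P(a) + Q(b) + 6, so its minimum is min P + min Q + 6.
P'(a) = 2a - 6 vanishes at a ∈ {3}; Q'(b) = 12(b - 4)(b - 2)(b + 2) vanishes at b ∈ {-2, 2, 4}.
Local minima of P (where P''>0): P(3)=-9. Local minima of Q: Q(-2)=-304, Q(4)=128.
So the global minimum of L is P(3) + Q(-2) + 6 = -9 − 304 + 6 = -307, attained at (3, -2).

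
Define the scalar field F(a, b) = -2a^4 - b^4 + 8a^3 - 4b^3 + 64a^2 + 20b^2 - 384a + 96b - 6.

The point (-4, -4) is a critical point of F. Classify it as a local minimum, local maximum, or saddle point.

local maximum

The mixed partial ∂²F/∂a∂b is 0, so the Hessian at any point is diag(F_aa, F_bb) = diag(8(-3a^2 + 6a + 16), 4(-3b^2 - 6b + 10)).
At (-4, -4): H = diag(-448, -56).
Both eigenvalues are negative, so H is negative definite: a local maximum.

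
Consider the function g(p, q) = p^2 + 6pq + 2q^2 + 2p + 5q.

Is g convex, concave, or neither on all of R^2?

neither

g is quadratic, so its Hessian is the constant matrix H = [[2, 6], [6, 4]].
det(H) = -28, tr(H) = 6.
det(H) < 0, so H is indefinite: neither convex nor concave.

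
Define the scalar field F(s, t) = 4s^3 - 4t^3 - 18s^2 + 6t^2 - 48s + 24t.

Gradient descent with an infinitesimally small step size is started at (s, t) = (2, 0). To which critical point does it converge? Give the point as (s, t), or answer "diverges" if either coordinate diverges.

F is separable, so gradient descent decouples: s follows -∂F/∂s, t follows -∂F/∂t.
∂F/∂s = 12(s - 4)(s + 1); at s=2 this is -72, so s increases.
∂F/∂t = -12(t - 2)(t + 1); at t=0 this is 24, so t decreases.
s converges to its nearest critical value 4 (a local min of the s-part); t converges to -1. The iterate converges to (4, -1).

(4, -1)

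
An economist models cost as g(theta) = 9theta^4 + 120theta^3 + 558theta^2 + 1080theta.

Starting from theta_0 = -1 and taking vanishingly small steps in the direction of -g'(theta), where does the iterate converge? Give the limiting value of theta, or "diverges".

g'(theta) = 36(theta + 2)(theta + 3)(theta + 5), so g'(-1) = 288.
Gradient descent moves in the -g' direction, i.e. theta is decreasing.
The nearest critical point in that direction is theta = -2, where g'' = 108 > 0 (a local minimum). The iterate converges there.

-2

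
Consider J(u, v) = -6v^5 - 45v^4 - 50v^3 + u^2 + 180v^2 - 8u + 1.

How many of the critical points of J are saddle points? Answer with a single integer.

J separates as a function of u plus a function of v, so ∇J=0 decouples.
∂J/∂u = 2(u - 4) = 0 at u ∈ {4}; ∂J/∂v = -30v(v - 1)(v + 3)(v + 4) = 0 at v ∈ {-4, -3, 0, 1}.
The Hessian is diagonal: diag(J_uu, J_vv). Second derivatives: J_uu(4)=2; J_vv(-4)=600, J_vv(-3)=-360, J_vv(0)=360, J_vv(1)=-600.
Saddle points occur where the two diagonal entries have opposite signs: (4, -3), (4, 1). Count: 2.

2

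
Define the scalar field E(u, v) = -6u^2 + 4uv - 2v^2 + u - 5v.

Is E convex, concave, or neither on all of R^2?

concave

E is quadratic, so its Hessian is the constant matrix H = [[-12, 4], [4, -4]].
det(H) = 32, tr(H) = -16.
det(H) > 0 and tr(H) < 0, so H is negative definite everywhere: concave.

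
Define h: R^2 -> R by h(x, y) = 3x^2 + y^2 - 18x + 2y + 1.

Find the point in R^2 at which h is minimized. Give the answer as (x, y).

(3, -1)

h(x,y) separates as P(x) + Q(y) + 1, so its minimum is min P + min Q + 1.
P'(x) = 6x - 18 vanishes at x ∈ {3}; Q'(y) = 2y + 2 vanishes at y ∈ {-1}.
Local minima of P (where P''>0): P(3)=-27. Local minima of Q: Q(-1)=-1.
So the global minimum of h is P(3) + Q(-1) + 1 = -27 − 1 + 1 = -27, attained at (3, -1).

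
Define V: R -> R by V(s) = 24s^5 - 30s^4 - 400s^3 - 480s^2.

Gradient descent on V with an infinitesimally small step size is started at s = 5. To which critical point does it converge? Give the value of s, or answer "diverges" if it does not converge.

V'(s) = 120s(s - 4)(s + 1)(s + 2), so V'(5) = 25200.
Gradient descent moves in the -V' direction, i.e. s is decreasing.
The nearest critical point in that direction is s = 4, where V'' = 14400 > 0 (a local minimum). The iterate converges there.

4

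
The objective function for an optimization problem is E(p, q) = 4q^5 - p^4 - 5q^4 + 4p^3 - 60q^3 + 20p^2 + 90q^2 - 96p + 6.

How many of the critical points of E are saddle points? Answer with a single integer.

6

E separates as a function of p plus a function of q, so ∇E=0 decouples.
∂E/∂p = -4(p - 4)(p - 2)(p + 3) = 0 at p ∈ {-3, 2, 4}; ∂E/∂q = 20q(q - 3)(q - 1)(q + 3) = 0 at q ∈ {-3, 0, 1, 3}.
The Hessian is diagonal: diag(E_pp, E_qq). Second derivatives: E_pp(-3)=-140, E_pp(2)=40, E_pp(4)=-56; E_qq(-3)=-1440, E_qq(0)=180, E_qq(1)=-160, E_qq(3)=720.
Saddle points occur where the two diagonal entries have opposite signs: (-3, 0), (-3, 3), (2, -3), (2, 1), (4, 0), (4, 3). Count: 6.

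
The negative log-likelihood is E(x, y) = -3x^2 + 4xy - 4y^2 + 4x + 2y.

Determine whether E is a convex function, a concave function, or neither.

E is quadratic, so its Hessian is the constant matrix H = [[-6, 4], [4, -8]].
det(H) = 32, tr(H) = -14.
det(H) > 0 and tr(H) < 0, so H is negative definite everywhere: concave.

concave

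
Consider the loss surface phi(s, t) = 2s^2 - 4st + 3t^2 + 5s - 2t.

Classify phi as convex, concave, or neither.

phi is quadratic, so its Hessian is the constant matrix H = [[4, -4], [-4, 6]].
det(H) = 8, tr(H) = 10.
det(H) > 0 and tr(H) > 0, so H is positive definite everywhere: convex.

convex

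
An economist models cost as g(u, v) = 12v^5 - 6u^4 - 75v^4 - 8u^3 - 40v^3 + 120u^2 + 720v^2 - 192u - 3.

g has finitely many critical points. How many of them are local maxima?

4

g separates as a function of u plus a function of v, so ∇g=0 decouples.
∂g/∂u = -24(u - 2)(u - 1)(u + 4) = 0 at u ∈ {-4, 1, 2}; ∂g/∂v = 60v(v - 4)(v - 3)(v + 2) = 0 at v ∈ {-2, 0, 3, 4}.
The Hessian is diagonal: diag(g_uu, g_vv). Second derivatives: g_uu(-4)=-720, g_uu(1)=120, g_uu(2)=-144; g_vv(-2)=-3600, g_vv(0)=1440, g_vv(3)=-900, g_vv(4)=1440.
Local maxima occur where both diagonal entries negative: (-4, -2), (-4, 3), (2, -2), (2, 3). Count: 4.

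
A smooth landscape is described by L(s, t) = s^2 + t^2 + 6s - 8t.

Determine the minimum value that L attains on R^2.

-25

L(s,t) separates as P(s) + Q(t), so its minimum is min P + min Q.
P'(s) = 2s + 6 vanishes at s ∈ {-3}; Q'(t) = 2(t - 4) vanishes at t ∈ {4}.
Local minima of P (where P''>0): P(-3)=-9. Local minima of Q: Q(4)=-16.
So the global minimum of L is P(-3) + Q(4) = -9 − 16 = -25, attained at (-3, 4).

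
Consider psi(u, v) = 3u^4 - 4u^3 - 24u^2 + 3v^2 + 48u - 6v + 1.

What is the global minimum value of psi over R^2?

psi(u,v) separates as P(u) + Q(v) + 1, so its minimum is min P + min Q + 1.
P'(u) = 12(u - 2)(u - 1)(u + 2) vanishes at u ∈ {-2, 1, 2}; Q'(v) = 6v - 6 vanishes at v ∈ {1}.
Local minima of P (where P''>0): P(-2)=-112, P(2)=16. Local minima of Q: Q(1)=-3.
So the global minimum of psi is P(-2) + Q(1) + 1 = -112 − 3 + 1 = -114, attained at (-2, 1).

-114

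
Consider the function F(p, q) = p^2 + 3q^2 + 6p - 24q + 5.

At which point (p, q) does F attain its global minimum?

(-3, 4)

F(p,q) separates as A(p) + B(q) + 5, so its minimum is min A + min B + 5.
A'(p) = 2p + 6 vanishes at p ∈ {-3}; B'(q) = 6q - 24 vanishes at q ∈ {4}.
Local minima of A (where A''>0): A(-3)=-9. Local minima of B: B(4)=-48.
So the global minimum of F is A(-3) + B(4) + 5 = -9 − 48 + 5 = -52, attained at (-3, 4).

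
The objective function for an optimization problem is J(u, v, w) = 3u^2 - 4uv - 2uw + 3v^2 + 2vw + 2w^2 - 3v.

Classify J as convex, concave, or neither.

convex

J is quadratic, so its Hessian is the constant matrix H = [[6, -4, -2], [-4, 6, 2], [-2, 2, 4]].
Leading principal minors: 6, 20, 64.
All positive ⇒ H ≻ 0 ⇒ convex.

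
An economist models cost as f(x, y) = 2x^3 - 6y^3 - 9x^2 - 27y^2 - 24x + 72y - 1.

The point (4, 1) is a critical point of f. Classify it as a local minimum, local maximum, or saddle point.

saddle point

The mixed partial ∂²f/∂x∂y is 0, so the Hessian at any point is diag(f_xx, f_yy) = diag(6(2x - 3), -18(2y + 3)).
At (4, 1): H = diag(30, -90).
The eigenvalues have opposite signs, so H is indefinite: a saddle point.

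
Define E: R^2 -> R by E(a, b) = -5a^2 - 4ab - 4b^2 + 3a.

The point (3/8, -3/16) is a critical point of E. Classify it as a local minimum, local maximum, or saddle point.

The Hessian of E is constant: H = [[-10, -4], [-4, -8]].
det(H) = (-10)·(-8) − (-4)² = 64.
det(H) > 0 and tr(H) = -18 < 0, so H is negative definite and the point is a local maximum.

local maximum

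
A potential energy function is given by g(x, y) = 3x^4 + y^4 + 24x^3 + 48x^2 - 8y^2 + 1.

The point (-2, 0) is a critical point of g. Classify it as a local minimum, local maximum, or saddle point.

local maximum

The mixed partial ∂²g/∂x∂y is 0, so the Hessian at any point is diag(g_xx, g_yy) = diag(12(3x^2 + 12x + 8), 4(3y^2 - 4)).
At (-2, 0): H = diag(-48, -16).
Both eigenvalues are negative, so H is negative definite: a local maximum.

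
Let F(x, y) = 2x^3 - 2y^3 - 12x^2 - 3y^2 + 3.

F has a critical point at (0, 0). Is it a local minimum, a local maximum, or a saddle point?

The mixed partial ∂²F/∂x∂y is 0, so the Hessian at any point is diag(F_xx, F_yy) = diag(12(x - 2), -6(2y + 1)).
At (0, 0): H = diag(-24, -6).
Both eigenvalues are negative, so H is negative definite: a local maximum.

local maximum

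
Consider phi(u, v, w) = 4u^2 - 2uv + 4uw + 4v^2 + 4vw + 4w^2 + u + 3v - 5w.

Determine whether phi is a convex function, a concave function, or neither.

convex

phi is quadratic, so its Hessian is the constant matrix H = [[8, -2, 4], [-2, 8, 4], [4, 4, 8]].
Leading principal minors: 8, 60, 160.
All positive ⇒ H ≻ 0 ⇒ convex.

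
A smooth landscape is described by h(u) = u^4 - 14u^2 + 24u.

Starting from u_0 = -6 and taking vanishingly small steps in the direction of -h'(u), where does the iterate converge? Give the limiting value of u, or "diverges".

-3

h'(u) = 4(u - 2)(u - 1)(u + 3), so h'(-6) = -672.
Gradient descent moves in the -h' direction, i.e. u is increasing.
The nearest critical point in that direction is u = -3, where h'' = 80 > 0 (a local minimum). The iterate converges there.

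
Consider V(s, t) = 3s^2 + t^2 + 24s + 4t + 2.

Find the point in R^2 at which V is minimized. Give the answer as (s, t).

(-4, -2)

V(s,t) separates as P(s) + Q(t) + 2, so its minimum is min P + min Q + 2.
P'(s) = 6s + 24 vanishes at s ∈ {-4}; Q'(t) = 2(t + 2) vanishes at t ∈ {-2}.
Local minima of P (where P''>0): P(-4)=-48. Local minima of Q: Q(-2)=-4.
So the global minimum of V is P(-4) + Q(-2) + 2 = -48 − 4 + 2 = -50, attained at (-4, -2).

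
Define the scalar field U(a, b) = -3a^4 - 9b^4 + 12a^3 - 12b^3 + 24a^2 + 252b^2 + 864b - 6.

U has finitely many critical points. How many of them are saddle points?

U separates as a function of a plus a function of b, so ∇U=0 decouples.
∂U/∂a = -12a(a - 4)(a + 1) = 0 at a ∈ {-1, 0, 4}; ∂U/∂b = -36(b - 4)(b + 2)(b + 3) = 0 at b ∈ {-3, -2, 4}.
The Hessian is diagonal: diag(U_aa, U_bb). Second derivatives: U_aa(-1)=-60, U_aa(0)=48, U_aa(4)=-240; U_bb(-3)=-252, U_bb(-2)=216, U_bb(4)=-1512.
Saddle points occur where the two diagonal entries have opposite signs: (-1, -2), (0, -3), (0, 4), (4, -2). Count: 4.

4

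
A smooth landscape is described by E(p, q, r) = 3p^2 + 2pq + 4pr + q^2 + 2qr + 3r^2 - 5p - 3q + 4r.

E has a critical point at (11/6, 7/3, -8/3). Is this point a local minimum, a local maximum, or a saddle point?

The Hessian is constant: H = [[6, 2, 4], [2, 2, 2], [4, 2, 6]].
Leading principal minors: Δ₁ = 6, Δ₂ = 8, Δ₃ = 24.
All leading minors are positive, so H is positive definite: a local minimum.

local minimum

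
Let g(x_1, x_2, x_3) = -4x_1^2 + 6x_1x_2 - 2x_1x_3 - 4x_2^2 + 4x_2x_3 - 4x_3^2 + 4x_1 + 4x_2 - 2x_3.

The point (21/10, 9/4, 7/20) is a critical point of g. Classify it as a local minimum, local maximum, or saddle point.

local maximum

The Hessian is constant: H = [[-8, 6, -2], [6, -8, 4], [-2, 4, -8]].
Leading principal minors: Δ₁ = -8, Δ₂ = 28, Δ₃ = -160.
The minors alternate sign starting negative (−, +, −), so H is negative definite: a local maximum.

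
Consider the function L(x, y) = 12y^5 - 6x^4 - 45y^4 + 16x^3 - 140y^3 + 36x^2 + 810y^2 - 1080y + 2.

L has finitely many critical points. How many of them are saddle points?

6

L separates as a function of x plus a function of y, so ∇L=0 decouples.
∂L/∂x = -24x(x - 3)(x + 1) = 0 at x ∈ {-1, 0, 3}; ∂L/∂y = 60(y - 3)(y - 2)(y - 1)(y + 3) = 0 at y ∈ {-3, 1, 2, 3}.
The Hessian is diagonal: diag(L_xx, L_yy). Second derivatives: L_xx(-1)=-96, L_xx(0)=72, L_xx(3)=-288; L_yy(-3)=-7200, L_yy(1)=480, L_yy(2)=-300, L_yy(3)=720.
Saddle points occur where the two diagonal entries have opposite signs: (-1, 1), (-1, 3), (0, -3), (0, 2), (3, 1), (3, 3). Count: 6.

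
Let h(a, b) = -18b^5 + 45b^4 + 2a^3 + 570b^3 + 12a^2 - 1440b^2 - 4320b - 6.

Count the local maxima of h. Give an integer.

2

h separates as a function of a plus a function of b, so ∇h=0 decouples.
∂h/∂a = 6a(a + 4) = 0 at a ∈ {-4, 0}; ∂h/∂b = -90(b - 4)(b - 3)(b + 1)(b + 4) = 0 at b ∈ {-4, -1, 3, 4}.
The Hessian is diagonal: diag(h_aa, h_bb). Second derivatives: h_aa(-4)=-24, h_aa(0)=24; h_bb(-4)=15120, h_bb(-1)=-5400, h_bb(3)=2520, h_bb(4)=-3600.
Local maxima occur where both diagonal entries negative: (-4, -1), (-4, 4). Count: 2.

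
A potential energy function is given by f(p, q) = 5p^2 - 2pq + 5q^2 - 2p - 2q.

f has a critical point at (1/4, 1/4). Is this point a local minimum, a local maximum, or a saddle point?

The Hessian of f is constant: H = [[10, -2], [-2, 10]].
det(H) = 10·10 − (-2)² = 96.
det(H) > 0 and tr(H) = 20 > 0, so H is positive definite and the point is a local minimum.

local minimum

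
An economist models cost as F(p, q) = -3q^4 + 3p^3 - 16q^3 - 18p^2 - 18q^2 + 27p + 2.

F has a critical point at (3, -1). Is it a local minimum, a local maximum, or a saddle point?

The mixed partial ∂²F/∂p∂q is 0, so the Hessian at any point is diag(F_pp, F_qq) = diag(18(p - 2), -12(3q^2 + 8q + 3)).
At (3, -1): H = diag(18, 24).
Both eigenvalues are positive, so H is positive definite: a local minimum.

local minimum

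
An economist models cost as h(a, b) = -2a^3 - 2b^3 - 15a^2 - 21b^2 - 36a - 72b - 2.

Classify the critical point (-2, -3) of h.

local maximum

The mixed partial ∂²h/∂a∂b is 0, so the Hessian at any point is diag(h_aa, h_bb) = diag(-6(2a + 5), -6(2b + 7)).
At (-2, -3): H = diag(-6, -6).
Both eigenvalues are negative, so H is negative definite: a local maximum.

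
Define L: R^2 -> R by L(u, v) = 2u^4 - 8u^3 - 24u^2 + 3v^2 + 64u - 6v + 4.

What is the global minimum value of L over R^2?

L(u,v) separates as P(u) + Q(v) + 4, so its minimum is min P + min Q + 4.
P'(u) = 8(u - 4)(u - 1)(u + 2) vanishes at u ∈ {-2, 1, 4}; Q'(v) = 6v - 6 vanishes at v ∈ {1}.
Local minima of P (where P''>0): P(-2)=-128, P(4)=-128. Local minima of Q: Q(1)=-3.
So the global minimum of L is P(-2) + Q(1) + 4 = -128 − 3 + 4 = -127, attained at (-2, 1).

-127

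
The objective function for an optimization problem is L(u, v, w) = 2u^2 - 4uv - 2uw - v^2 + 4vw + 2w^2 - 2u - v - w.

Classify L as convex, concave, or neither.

L is quadratic, so its Hessian is the constant matrix H = [[4, -4, -2], [-4, -2, 4], [-2, 4, 4]].
Leading principal minors: 4, -24, -88.
Neither pattern holds ⇒ H is indefinite ⇒ neither convex nor concave.

neither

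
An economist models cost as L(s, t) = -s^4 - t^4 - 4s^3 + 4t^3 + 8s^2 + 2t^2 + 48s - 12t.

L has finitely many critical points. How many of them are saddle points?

4

L separates as a function of s plus a function of t, so ∇L=0 decouples.
∂L/∂s = -4(s - 2)(s + 2)(s + 3) = 0 at s ∈ {-3, -2, 2}; ∂L/∂t = -4(t - 3)(t - 1)(t + 1) = 0 at t ∈ {-1, 1, 3}.
The Hessian is diagonal: diag(L_ss, L_tt). Second derivatives: L_ss(-3)=-20, L_ss(-2)=16, L_ss(2)=-80; L_tt(-1)=-32, L_tt(1)=16, L_tt(3)=-32.
Saddle points occur where the two diagonal entries have opposite signs: (-3, 1), (-2, -1), (-2, 3), (2, 1). Count: 4.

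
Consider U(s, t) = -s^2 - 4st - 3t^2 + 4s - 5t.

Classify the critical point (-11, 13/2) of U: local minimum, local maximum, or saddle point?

saddle point

The Hessian of U is constant: H = [[-2, -4], [-4, -6]].
det(H) = (-2)·(-6) − (-4)² = -4.
Since det(H) < 0, H is indefinite and the critical point is a saddle point.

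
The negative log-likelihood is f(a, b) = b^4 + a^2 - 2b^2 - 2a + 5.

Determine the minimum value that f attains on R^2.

f(a,b) separates as P(a) + Q(b) + 5, so its minimum is min P + min Q + 5.
P'(a) = 2a - 2 vanishes at a ∈ {1}; Q'(b) = 4b(b - 1)(b + 1) vanishes at b ∈ {-1, 0, 1}.
Local minima of P (where P''>0): P(1)=-1. Local minima of Q: Q(-1)=-1, Q(1)=-1.
So the global minimum of f is P(1) + Q(-1) + 5 = -1 − 1 + 5 = 3, attained at (1, -1).

3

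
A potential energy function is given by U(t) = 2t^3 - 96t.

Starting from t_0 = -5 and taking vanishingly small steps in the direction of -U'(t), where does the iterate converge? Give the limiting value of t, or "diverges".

U'(t) = 6(t - 4)(t + 4), so U'(-5) = 54.
Gradient descent moves in the -U' direction, i.e. t is decreasing.
There is no critical point below t=-5, and U' keeps the same sign, so the iterate runs off to −∞.

diverges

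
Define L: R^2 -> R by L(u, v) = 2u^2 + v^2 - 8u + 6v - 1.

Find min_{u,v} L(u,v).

L(u,v) separates as P(u) + Q(v) − 1, so its minimum is min P + min Q − 1.
P'(u) = 4u - 8 vanishes at u ∈ {2}; Q'(v) = 2v + 6 vanishes at v ∈ {-3}.
Local minima of P (where P''>0): P(2)=-8. Local minima of Q: Q(-3)=-9.
So the global minimum of L is P(2) + Q(-3) − 1 = -8 − 9 − 1 = -18, attained at (2, -3).

-18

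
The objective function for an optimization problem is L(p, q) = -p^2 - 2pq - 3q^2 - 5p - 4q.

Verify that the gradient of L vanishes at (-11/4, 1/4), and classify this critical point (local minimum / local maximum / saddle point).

local maximum

∇L = (-2p - 2q - 5, -2p - 6q - 4); substituting (-11/4, 1/4) gives ∇L = (0, 0), so (-11/4, 1/4) is indeed a critical point.
The Hessian of L is constant: H = [[-2, -2], [-2, -6]].
det(H) = (-2)·(-6) − (-2)² = 8.
det(H) > 0 and tr(H) = -8 < 0, so H is negative definite and the point is a local maximum.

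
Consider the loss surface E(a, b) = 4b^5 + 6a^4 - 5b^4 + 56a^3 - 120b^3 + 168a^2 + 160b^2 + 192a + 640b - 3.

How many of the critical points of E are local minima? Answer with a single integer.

E separates as a function of a plus a function of b, so ∇E=0 decouples.
∂E/∂a = 24(a + 1)(a + 2)(a + 4) = 0 at a ∈ {-4, -2, -1}; ∂E/∂b = 20(b - 4)(b - 2)(b + 1)(b + 4) = 0 at b ∈ {-4, -1, 2, 4}.
The Hessian is diagonal: diag(E_aa, E_bb). Second derivatives: E_aa(-4)=144, E_aa(-2)=-48, E_aa(-1)=72; E_bb(-4)=-2880, E_bb(-1)=900, E_bb(2)=-720, E_bb(4)=1600.
Local minima occur where both diagonal entries positive: (-4, -1), (-4, 4), (-1, -1), (-1, 4). Count: 4.

4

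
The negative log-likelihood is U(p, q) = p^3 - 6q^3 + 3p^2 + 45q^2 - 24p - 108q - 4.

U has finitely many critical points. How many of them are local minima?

1

U separates as a function of p plus a function of q, so ∇U=0 decouples.
∂U/∂p = 3(p - 2)(p + 4) = 0 at p ∈ {-4, 2}; ∂U/∂q = -18(q - 3)(q - 2) = 0 at q ∈ {2, 3}.
The Hessian is diagonal: diag(U_pp, U_qq). Second derivatives: U_pp(-4)=-18, U_pp(2)=18; U_qq(2)=18, U_qq(3)=-18.
Local minima occur where both diagonal entries positive: (2, 2). Count: 1.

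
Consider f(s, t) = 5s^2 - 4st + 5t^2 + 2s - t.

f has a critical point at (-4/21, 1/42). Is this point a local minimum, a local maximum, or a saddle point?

local minimum

The Hessian of f is constant: H = [[10, -4], [-4, 10]].
det(H) = 10·10 − (-4)² = 84.
det(H) > 0 and tr(H) = 20 > 0, so H is positive definite and the point is a local minimum.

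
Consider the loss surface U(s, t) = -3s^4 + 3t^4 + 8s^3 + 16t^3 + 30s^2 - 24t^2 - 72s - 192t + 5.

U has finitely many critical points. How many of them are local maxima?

U separates as a function of s plus a function of t, so ∇U=0 decouples.
∂U/∂s = -12(s - 3)(s - 1)(s + 2) = 0 at s ∈ {-2, 1, 3}; ∂U/∂t = 12(t - 2)(t + 2)(t + 4) = 0 at t ∈ {-4, -2, 2}.
The Hessian is diagonal: diag(U_ss, U_tt). Second derivatives: U_ss(-2)=-180, U_ss(1)=72, U_ss(3)=-120; U_tt(-4)=144, U_tt(-2)=-96, U_tt(2)=288.
Local maxima occur where both diagonal entries negative: (-2, -2), (3, -2). Count: 2.

2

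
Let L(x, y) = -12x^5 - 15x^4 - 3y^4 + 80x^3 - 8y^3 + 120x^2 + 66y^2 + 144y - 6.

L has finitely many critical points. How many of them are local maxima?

4

L separates as a function of x plus a function of y, so ∇L=0 decouples.
∂L/∂x = -60x(x - 2)(x + 1)(x + 2) = 0 at x ∈ {-2, -1, 0, 2}; ∂L/∂y = -12(y - 3)(y + 1)(y + 4) = 0 at y ∈ {-4, -1, 3}.
The Hessian is diagonal: diag(L_xx, L_yy). Second derivatives: L_xx(-2)=480, L_xx(-1)=-180, L_xx(0)=240, L_xx(2)=-1440; L_yy(-4)=-252, L_yy(-1)=144, L_yy(3)=-336.
Local maxima occur where both diagonal entries negative: (-1, -4), (-1, 3), (2, -4), (2, 3). Count: 4.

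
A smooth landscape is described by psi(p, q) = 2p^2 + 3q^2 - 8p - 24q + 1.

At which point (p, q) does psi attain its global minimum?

psi(p,q) separates as A(p) + B(q) + 1, so its minimum is min A + min B + 1.
A'(p) = 4p - 8 vanishes at p ∈ {2}; B'(q) = 6q - 24 vanishes at q ∈ {4}.
Local minima of A (where A''>0): A(2)=-8. Local minima of B: B(4)=-48.
So the global minimum of psi is A(2) + B(4) + 1 = -8 − 48 + 1 = -55, attained at (2, 4).

(2, 4)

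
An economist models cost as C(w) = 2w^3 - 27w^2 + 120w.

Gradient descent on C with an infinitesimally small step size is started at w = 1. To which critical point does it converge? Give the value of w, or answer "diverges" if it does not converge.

C'(w) = 6(w - 5)(w - 4), so C'(1) = 72.
Gradient descent moves in the -C' direction, i.e. w is decreasing.
There is no critical point below w=1, and C' keeps the same sign, so the iterate runs off to −∞.

diverges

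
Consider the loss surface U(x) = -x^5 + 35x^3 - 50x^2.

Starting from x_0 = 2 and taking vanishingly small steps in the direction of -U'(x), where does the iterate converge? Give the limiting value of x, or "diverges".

1

U'(x) = -5x(x - 4)(x - 1)(x + 5), so U'(2) = 140.
Gradient descent moves in the -U' direction, i.e. x is decreasing.
The nearest critical point in that direction is x = 1, where U'' = 90 > 0 (a local minimum). The iterate converges there.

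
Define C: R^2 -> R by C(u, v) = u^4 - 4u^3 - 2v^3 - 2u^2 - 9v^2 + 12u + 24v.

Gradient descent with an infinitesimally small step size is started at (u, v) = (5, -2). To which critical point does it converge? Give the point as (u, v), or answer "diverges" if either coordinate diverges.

(3, -4)

C is separable, so gradient descent decouples: u follows -∂C/∂u, v follows -∂C/∂v.
∂C/∂u = 4(u - 3)(u - 1)(u + 1); at u=5 this is 192, so u decreases.
∂C/∂v = -6(v - 1)(v + 4); at v=-2 this is 36, so v decreases.
u converges to its nearest critical value 3 (a local min of the u-part); v converges to -4. The iterate converges to (3, -4).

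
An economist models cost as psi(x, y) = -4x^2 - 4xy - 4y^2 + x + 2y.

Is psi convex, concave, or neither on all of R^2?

psi is quadratic, so its Hessian is the constant matrix H = [[-8, -4], [-4, -8]].
det(H) = 48, tr(H) = -16.
det(H) > 0 and tr(H) < 0, so H is negative definite everywhere: concave.

concave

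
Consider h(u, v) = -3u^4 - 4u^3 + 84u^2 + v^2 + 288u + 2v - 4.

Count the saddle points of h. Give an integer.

h separates as a function of u plus a function of v, so ∇h=0 decouples.
∂h/∂u = -12(u - 4)(u + 2)(u + 3) = 0 at u ∈ {-3, -2, 4}; ∂h/∂v = 2(v + 1) = 0 at v ∈ {-1}.
The Hessian is diagonal: diag(h_uu, h_vv). Second derivatives: h_uu(-3)=-84, h_uu(-2)=72, h_uu(4)=-504; h_vv(-1)=2.
Saddle points occur where the two diagonal entries have opposite signs: (-3, -1), (4, -1). Count: 2.

2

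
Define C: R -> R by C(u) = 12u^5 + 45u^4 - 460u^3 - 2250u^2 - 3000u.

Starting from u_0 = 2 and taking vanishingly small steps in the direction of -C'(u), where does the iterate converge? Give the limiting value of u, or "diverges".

5

C'(u) = 60(u - 5)(u + 1)(u + 2)(u + 5), so C'(2) = -15120.
Gradient descent moves in the -C' direction, i.e. u is increasing.
The nearest critical point in that direction is u = 5, where C'' = 25200 > 0 (a local minimum). The iterate converges there.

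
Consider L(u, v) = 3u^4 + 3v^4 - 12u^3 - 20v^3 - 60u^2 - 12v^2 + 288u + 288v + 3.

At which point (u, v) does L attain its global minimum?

(-3, -2)

L(u,v) separates as P(u) + Q(v) + 3, so its minimum is min P + min Q + 3.
P'(u) = 12(u - 4)(u - 2)(u + 3) vanishes at u ∈ {-3, 2, 4}; Q'(v) = 12(v - 4)(v - 3)(v + 2) vanishes at v ∈ {-2, 3, 4}.
Local minima of P (where P''>0): P(-3)=-837, P(4)=192. Local minima of Q: Q(-2)=-416, Q(4)=448.
So the global minimum of L is P(-3) + Q(-2) + 3 = -837 − 416 + 3 = -1250, attained at (-3, -2).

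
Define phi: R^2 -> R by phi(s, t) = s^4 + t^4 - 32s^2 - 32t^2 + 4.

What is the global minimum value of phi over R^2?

phi(s,t) separates as P(s) + Q(t) + 4, so its minimum is min P + min Q + 4.
P'(s) = 4s(s - 4)(s + 4) vanishes at s ∈ {-4, 0, 4}; Q'(t) = 4t(t - 4)(t + 4) vanishes at t ∈ {-4, 0, 4}.
Local minima of P (where P''>0): P(-4)=-256, P(4)=-256. Local minima of Q: Q(-4)=-256, Q(4)=-256.
So the global minimum of phi is P(-4) + Q(-4) + 4 = -256 − 256 + 4 = -508, attained at (-4, -4).

-508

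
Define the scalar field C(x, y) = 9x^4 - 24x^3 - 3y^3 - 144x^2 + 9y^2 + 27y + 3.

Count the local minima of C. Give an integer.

2

C separates as a function of x plus a function of y, so ∇C=0 decouples.
∂C/∂x = 36x(x - 4)(x + 2) = 0 at x ∈ {-2, 0, 4}; ∂C/∂y = -9(y - 3)(y + 1) = 0 at y ∈ {-1, 3}.
The Hessian is diagonal: diag(C_xx, C_yy). Second derivatives: C_xx(-2)=432, C_xx(0)=-288, C_xx(4)=864; C_yy(-1)=36, C_yy(3)=-36.
Local minima occur where both diagonal entries positive: (-2, -1), (4, -1). Count: 2.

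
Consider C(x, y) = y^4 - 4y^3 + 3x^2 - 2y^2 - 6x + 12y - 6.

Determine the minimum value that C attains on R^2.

C(x,y) separates as P(x) + Q(y) − 6, so its minimum is min P + min Q − 6.
P'(x) = 6x - 6 vanishes at x ∈ {1}; Q'(y) = 4(y - 3)(y - 1)(y + 1) vanishes at y ∈ {-1, 1, 3}.
Local minima of P (where P''>0): P(1)=-3. Local minima of Q: Q(-1)=-9, Q(3)=-9.
So the global minimum of C is P(1) + Q(-1) − 6 = -3 − 9 − 6 = -18, attained at (1, -1).

-18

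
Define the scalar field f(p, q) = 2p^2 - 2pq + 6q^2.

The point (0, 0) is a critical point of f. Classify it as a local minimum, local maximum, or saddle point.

local minimum

The Hessian of f is constant: H = [[4, -2], [-2, 12]].
det(H) = 4·12 − (-2)² = 44.
det(H) > 0 and tr(H) = 16 > 0, so H is positive definite and the point is a local minimum.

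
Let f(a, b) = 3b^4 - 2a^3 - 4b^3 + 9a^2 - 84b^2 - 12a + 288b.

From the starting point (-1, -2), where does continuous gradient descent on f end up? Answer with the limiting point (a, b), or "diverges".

(1, -4)

f is separable, so gradient descent decouples: a follows -∂f/∂a, b follows -∂f/∂b.
∂f/∂a = -6(a - 2)(a - 1); at a=-1 this is -36, so a increases.
∂f/∂b = 12(b - 3)(b - 2)(b + 4); at b=-2 this is 480, so b decreases.
a converges to its nearest critical value 1 (a local min of the a-part); b converges to -4. The iterate converges to (1, -4).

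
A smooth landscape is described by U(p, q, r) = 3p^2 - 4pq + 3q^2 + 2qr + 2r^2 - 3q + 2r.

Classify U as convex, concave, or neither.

convex

U is quadratic, so its Hessian is the constant matrix H = [[6, -4, 0], [-4, 6, 2], [0, 2, 4]].
Leading principal minors: 6, 20, 56.
All positive ⇒ H ≻ 0 ⇒ convex.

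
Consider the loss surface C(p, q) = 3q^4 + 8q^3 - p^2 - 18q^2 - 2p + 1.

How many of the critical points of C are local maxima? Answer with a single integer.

C separates as a function of p plus a function of q, so ∇C=0 decouples.
∂C/∂p = -2(p + 1) = 0 at p ∈ {-1}; ∂C/∂q = 12q(q - 1)(q + 3) = 0 at q ∈ {-3, 0, 1}.
The Hessian is diagonal: diag(C_pp, C_qq). Second derivatives: C_pp(-1)=-2; C_qq(-3)=144, C_qq(0)=-36, C_qq(1)=48.
Local maxima occur where both diagonal entries negative: (-1, 0). Count: 1.

1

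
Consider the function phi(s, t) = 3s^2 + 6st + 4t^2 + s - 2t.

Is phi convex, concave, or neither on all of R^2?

convex

phi is quadratic, so its Hessian is the constant matrix H = [[6, 6], [6, 8]].
det(H) = 12, tr(H) = 14.
det(H) > 0 and tr(H) > 0, so H is positive definite everywhere: convex.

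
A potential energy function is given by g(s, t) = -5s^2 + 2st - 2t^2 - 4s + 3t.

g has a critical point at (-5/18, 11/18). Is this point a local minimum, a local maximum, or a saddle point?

The Hessian of g is constant: H = [[-10, 2], [2, -4]].
det(H) = (-10)·(-4) − 2² = 36.
det(H) > 0 and tr(H) = -14 < 0, so H is negative definite and the point is a local maximum.

local maximum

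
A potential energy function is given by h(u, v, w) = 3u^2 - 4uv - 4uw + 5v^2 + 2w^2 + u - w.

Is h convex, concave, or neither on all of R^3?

h is quadratic, so its Hessian is the constant matrix H = [[6, -4, -4], [-4, 10, 0], [-4, 0, 4]].
Leading principal minors: 6, 44, 16.
All positive ⇒ H ≻ 0 ⇒ convex.

convex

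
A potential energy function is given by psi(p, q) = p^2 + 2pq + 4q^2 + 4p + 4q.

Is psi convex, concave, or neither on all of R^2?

convex

psi is quadratic, so its Hessian is the constant matrix H = [[2, 2], [2, 8]].
det(H) = 12, tr(H) = 10.
det(H) > 0 and tr(H) > 0, so H is positive definite everywhere: convex.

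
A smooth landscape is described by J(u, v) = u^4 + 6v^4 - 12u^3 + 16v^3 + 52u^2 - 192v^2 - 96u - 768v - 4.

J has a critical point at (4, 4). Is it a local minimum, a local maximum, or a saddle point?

The mixed partial ∂²J/∂u∂v is 0, so the Hessian at any point is diag(J_uu, J_vv) = diag(4(3u^2 - 18u + 26), 24(3v^2 + 4v - 16)).
At (4, 4): H = diag(8, 1152).
Both eigenvalues are positive, so H is positive definite: a local minimum.

local minimum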